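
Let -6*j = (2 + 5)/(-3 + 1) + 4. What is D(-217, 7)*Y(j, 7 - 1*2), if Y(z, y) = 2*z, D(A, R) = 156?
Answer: -26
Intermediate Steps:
j = -1/12 (j = -((2 + 5)/(-3 + 1) + 4)/6 = -(7/(-2) + 4)/6 = -(7*(-½) + 4)/6 = -(-7/2 + 4)/6 = -⅙*½ = -1/12 ≈ -0.083333)
D(-217, 7)*Y(j, 7 - 1*2) = 156*(2*(-1/12)) = 156*(-⅙) = -26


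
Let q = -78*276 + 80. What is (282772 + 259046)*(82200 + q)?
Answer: 32916527136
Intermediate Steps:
q = -21448 (q = -21528 + 80 = -21448)
(282772 + 259046)*(82200 + q) = (282772 + 259046)*(82200 - 21448) = 541818*60752 = 32916527136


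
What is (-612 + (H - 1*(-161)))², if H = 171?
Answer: 78400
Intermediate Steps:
(-612 + (H - 1*(-161)))² = (-612 + (171 - 1*(-161)))² = (-612 + (171 + 161))² = (-612 + 332)² = (-280)² = 78400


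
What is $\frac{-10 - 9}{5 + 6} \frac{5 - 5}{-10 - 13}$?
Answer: $0$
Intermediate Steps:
$\frac{-10 - 9}{5 + 6} \frac{5 - 5}{-10 - 13} = - \frac{19}{11} \frac{0}{-23} = \left(-19\right) \frac{1}{11} \cdot 0 \left(- \frac{1}{23}\right) = \left(- \frac{19}{11}\right) 0 = 0$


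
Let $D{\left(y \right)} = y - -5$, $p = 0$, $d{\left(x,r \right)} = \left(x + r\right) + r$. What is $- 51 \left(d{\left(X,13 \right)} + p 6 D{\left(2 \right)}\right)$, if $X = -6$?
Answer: $-1020$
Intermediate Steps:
$d{\left(x,r \right)} = x + 2 r$ ($d{\left(x,r \right)} = \left(r + x\right) + r = x + 2 r$)
$D{\left(y \right)} = 5 + y$ ($D{\left(y \right)} = y + 5 = 5 + y$)
$- 51 \left(d{\left(X,13 \right)} + p 6 D{\left(2 \right)}\right) = - 51 \left(\left(-6 + 2 \cdot 13\right) + 0 \cdot 6 \left(5 + 2\right)\right) = - 51 \left(\left(-6 + 26\right) + 0 \cdot 7\right) = - 51 \left(20 + 0\right) = \left(-51\right) 20 = -1020$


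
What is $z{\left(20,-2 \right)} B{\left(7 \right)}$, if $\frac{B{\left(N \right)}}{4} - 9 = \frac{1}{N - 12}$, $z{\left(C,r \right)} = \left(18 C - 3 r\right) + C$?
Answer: $\frac{67936}{5} \approx 13587.0$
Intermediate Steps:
$z{\left(C,r \right)} = - 3 r + 19 C$ ($z{\left(C,r \right)} = \left(- 3 r + 18 C\right) + C = - 3 r + 19 C$)
$B{\left(N \right)} = 36 + \frac{4}{-12 + N}$ ($B{\left(N \right)} = 36 + \frac{4}{N - 12} = 36 + \frac{4}{-12 + N}$)
$z{\left(20,-2 \right)} B{\left(7 \right)} = \left(\left(-3\right) \left(-2\right) + 19 \cdot 20\right) \frac{4 \left(-107 + 9 \cdot 7\right)}{-12 + 7} = \left(6 + 380\right) \frac{4 \left(-107 + 63\right)}{-5} = 386 \cdot 4 \left(- \frac{1}{5}\right) \left(-44\right) = 386 \cdot \frac{176}{5} = \frac{67936}{5}$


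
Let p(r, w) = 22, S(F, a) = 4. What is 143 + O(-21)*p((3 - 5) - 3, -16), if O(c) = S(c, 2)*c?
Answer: -1705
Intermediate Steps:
O(c) = 4*c
143 + O(-21)*p((3 - 5) - 3, -16) = 143 + (4*(-21))*22 = 143 - 84*22 = 143 - 1848 = -1705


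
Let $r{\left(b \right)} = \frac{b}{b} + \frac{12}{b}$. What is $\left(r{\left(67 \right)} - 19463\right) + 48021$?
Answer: $\frac{1913465}{67} \approx 28559.0$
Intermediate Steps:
$r{\left(b \right)} = 1 + \frac{12}{b}$
$\left(r{\left(67 \right)} - 19463\right) + 48021 = \left(\frac{12 + 67}{67} - 19463\right) + 48021 = \left(\frac{1}{67} \cdot 79 - 19463\right) + 48021 = \left(\frac{79}{67} - 19463\right) + 48021 = - \frac{1303942}{67} + 48021 = \frac{1913465}{67}$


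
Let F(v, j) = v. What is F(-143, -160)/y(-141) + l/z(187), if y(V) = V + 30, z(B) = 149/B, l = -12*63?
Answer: -15670985/16539 ≈ -947.52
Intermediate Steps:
l = -756
y(V) = 30 + V
F(-143, -160)/y(-141) + l/z(187) = -143/(30 - 141) - 756/(149/187) = -143/(-111) - 756/(149*(1/187)) = -143*(-1/111) - 756/149/187 = 143/111 - 756*187/149 = 143/111 - 141372/149 = -15670985/16539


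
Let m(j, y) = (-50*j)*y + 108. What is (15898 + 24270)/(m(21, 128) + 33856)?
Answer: -10042/25109 ≈ -0.39994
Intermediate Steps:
m(j, y) = 108 - 50*j*y (m(j, y) = -50*j*y + 108 = 108 - 50*j*y)
(15898 + 24270)/(m(21, 128) + 33856) = (15898 + 24270)/((108 - 50*21*128) + 33856) = 40168/((108 - 134400) + 33856) = 40168/(-134292 + 33856) = 40168/(-100436) = 40168*(-1/100436) = -10042/25109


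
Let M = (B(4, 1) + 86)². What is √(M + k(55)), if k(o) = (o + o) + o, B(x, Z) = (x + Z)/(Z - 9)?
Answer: √477049/8 ≈ 86.336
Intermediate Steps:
B(x, Z) = (Z + x)/(-9 + Z)
k(o) = 3*o (k(o) = 2*o + o = 3*o)
M = 466489/64 (M = ((1 + 4)/(-9 + 1) + 86)² = (5/(-8) + 86)² = (-⅛*5 + 86)² = (-5/8 + 86)² = (683/8)² = 466489/64 ≈ 7288.9)
√(M + k(55)) = √(466489/64 + 3*55) = √(466489/64 + 165) = √(477049/64) = √477049/8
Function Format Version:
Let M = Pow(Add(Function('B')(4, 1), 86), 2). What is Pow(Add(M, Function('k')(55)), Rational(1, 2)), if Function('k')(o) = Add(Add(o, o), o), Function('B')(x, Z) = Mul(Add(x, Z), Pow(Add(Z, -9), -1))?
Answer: Mul(Rational(1, 8), Pow(477049, Rational(1, 2))) ≈ 86.336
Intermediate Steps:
Function('B')(x, Z) = Mul(Pow(Add(-9, Z), -1), Add(Z, x)) (Function('B')(x, Z) = Mul(Add(Z, x), Pow(Add(-9, Z), -1)) = Mul(Pow(Add(-9, Z), -1), Add(Z, x)))
Function('k')(o) = Mul(3, o) (Function('k')(o) = Add(Mul(2, o), o) = Mul(3, o))
M = Rational(466489, 64) (M = Pow(Add(Mul(Pow(Add(-9, 1), -1), Add(1, 4)), 86), 2) = Pow(Add(Mul(Pow(-8, -1), 5), 86), 2) = Pow(Add(Mul(Rational(-1, 8), 5), 86), 2) = Pow(Add(Rational(-5, 8), 86), 2) = Pow(Rational(683, 8), 2) = Rational(466489, 64) ≈ 7288.9)
Pow(Add(M, Function('k')(55)), Rational(1, 2)) = Pow(Add(Rational(466489, 64), Mul(3, 55)), Rational(1, 2)) = Pow(Add(Rational(466489, 64), 165), Rational(1, 2)) = Pow(Rational(477049, 64), Rational(1, 2)) = Mul(Rational(1, 8), Pow(477049, Rational(1, 2)))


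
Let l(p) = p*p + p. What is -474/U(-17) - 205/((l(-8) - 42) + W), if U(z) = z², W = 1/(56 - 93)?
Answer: -2437123/149413 ≈ -16.311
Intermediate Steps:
l(p) = p + p² (l(p) = p² + p = p + p²)
W = -1/37 (W = 1/(-37) = -1/37 ≈ -0.027027)
-474/U(-17) - 205/((l(-8) - 42) + W) = -474/((-17)²) - 205/((-8*(1 - 8) - 42) - 1/37) = -474/289 - 205/((-8*(-7) - 42) - 1/37) = -474*1/289 - 205/((56 - 42) - 1/37) = -474/289 - 205/(14 - 1/37) = -474/289 - 205/517/37 = -474/289 - 205*37/517 = -474/289 - 7585/517 = -2437123/149413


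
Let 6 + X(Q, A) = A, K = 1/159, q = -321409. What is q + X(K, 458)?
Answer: -320957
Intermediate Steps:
K = 1/159 ≈ 0.0062893
X(Q, A) = -6 + A
q + X(K, 458) = -321409 + (-6 + 458) = -321409 + 452 = -320957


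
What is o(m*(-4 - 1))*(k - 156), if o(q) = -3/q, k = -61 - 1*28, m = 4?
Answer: -147/4 ≈ -36.750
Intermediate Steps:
k = -89 (k = -61 - 28 = -89)
o(m*(-4 - 1))*(k - 156) = (-3*1/(4*(-4 - 1)))*(-89 - 156) = -3/(4*(-5))*(-245) = -3/(-20)*(-245) = -3*(-1/20)*(-245) = (3/20)*(-245) = -147/4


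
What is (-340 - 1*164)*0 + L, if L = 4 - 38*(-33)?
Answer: 1258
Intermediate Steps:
L = 1258 (L = 4 + 1254 = 1258)
(-340 - 1*164)*0 + L = (-340 - 1*164)*0 + 1258 = (-340 - 164)*0 + 1258 = -504*0 + 1258 = 0 + 1258 = 1258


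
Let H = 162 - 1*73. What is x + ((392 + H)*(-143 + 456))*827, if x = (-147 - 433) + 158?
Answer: 124506909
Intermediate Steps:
H = 89 (H = 162 - 73 = 89)
x = -422 (x = -580 + 158 = -422)
x + ((392 + H)*(-143 + 456))*827 = -422 + ((392 + 89)*(-143 + 456))*827 = -422 + (481*313)*827 = -422 + 150553*827 = -422 + 124507331 = 124506909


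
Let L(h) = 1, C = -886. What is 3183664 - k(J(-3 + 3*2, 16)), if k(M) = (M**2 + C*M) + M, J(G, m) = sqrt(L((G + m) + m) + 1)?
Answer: 3183662 + 885*sqrt(2) ≈ 3.1849e+6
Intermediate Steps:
J(G, m) = sqrt(2) (J(G, m) = sqrt(1 + 1) = sqrt(2))
k(M) = M**2 - 885*M (k(M) = (M**2 - 886*M) + M = M**2 - 885*M)
3183664 - k(J(-3 + 3*2, 16)) = 3183664 - sqrt(2)*(-885 + sqrt(2))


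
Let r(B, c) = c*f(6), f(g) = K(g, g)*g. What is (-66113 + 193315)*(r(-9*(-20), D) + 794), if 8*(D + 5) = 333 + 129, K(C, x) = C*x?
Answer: 1550337976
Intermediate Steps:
f(g) = g**3 (f(g) = (g*g)*g = g**2*g = g**3)
D = 211/4 (D = -5 + (333 + 129)/8 = -5 + (1/8)*462 = -5 + 231/4 = 211/4 ≈ 52.750)
r(B, c) = 216*c (r(B, c) = c*6**3 = c*216 = 216*c)
(-66113 + 193315)*(r(-9*(-20), D) + 794) = (-66113 + 193315)*(216*(211/4) + 794) = 127202*(11394 + 794) = 127202*12188 = 1550337976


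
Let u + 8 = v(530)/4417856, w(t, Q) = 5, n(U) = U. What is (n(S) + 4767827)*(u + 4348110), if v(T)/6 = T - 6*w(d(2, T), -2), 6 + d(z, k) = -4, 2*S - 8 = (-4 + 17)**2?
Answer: 22897066110456081409/1104464 ≈ 2.0731e+13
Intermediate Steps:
S = 177/2 (S = 4 + (-4 + 17)**2/2 = 4 + (1/2)*13**2 = 4 + (1/2)*169 = 4 + 169/2 = 177/2 ≈ 88.500)
d(z, k) = -10 (d(z, k) = -6 - 4 = -10)
v(T) = -180 + 6*T (v(T) = 6*(T - 6*5) = 6*(T - 30) = 6*(-30 + T) = -180 + 6*T)
u = -4417481/552232 (u = -8 + (-180 + 6*530)/4417856 = -8 + (-180 + 3180)*(1/4417856) = -8 + 3000*(1/4417856) = -8 + 375/552232 = -4417481/552232 ≈ -7.9993)
(n(S) + 4767827)*(u + 4348110) = (177/2 + 4767827)*(-4417481/552232 + 4348110) = (9535831/2)*(2401161064039/552232) = 22897066110456081409/1104464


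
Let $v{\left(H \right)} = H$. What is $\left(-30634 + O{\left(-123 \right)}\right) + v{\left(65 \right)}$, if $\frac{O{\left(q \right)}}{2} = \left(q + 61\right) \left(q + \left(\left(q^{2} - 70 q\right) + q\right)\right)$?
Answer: $-2943701$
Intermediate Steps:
$O{\left(q \right)} = 2 \left(61 + q\right) \left(q^{2} - 68 q\right)$ ($O{\left(q \right)} = 2 \left(q + 61\right) \left(q + \left(\left(q^{2} - 70 q\right) + q\right)\right) = 2 \left(61 + q\right) \left(q + \left(q^{2} - 69 q\right)\right) = 2 \left(61 + q\right) \left(q^{2} - 68 q\right)$)
$\left(-30634 + O{\left(-123 \right)}\right) + v{\left(65 \right)} = \left(-30634 + 2 \left(-123\right) \left(-4148 + \left(-123\right)^{2} - -861\right)\right) + 65 = \left(-30634 + 2 \left(-123\right) \left(-4148 + 15129 + 861\right)\right) + 65 = \left(-30634 + 2 \left(-123\right) 11842\right) + 65 = \left(-30634 - 2913132\right) + 65 = -2943766 + 65 = -2943701$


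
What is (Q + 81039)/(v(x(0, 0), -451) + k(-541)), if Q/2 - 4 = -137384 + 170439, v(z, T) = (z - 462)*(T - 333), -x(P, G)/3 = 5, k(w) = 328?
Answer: 147157/374296 ≈ 0.39316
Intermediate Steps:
x(P, G) = -15 (x(P, G) = -3*5 = -15)
v(z, T) = (-462 + z)*(-333 + T)
Q = 66118 (Q = 8 + 2*(-137384 + 170439) = 8 + 2*33055 = 8 + 66110 = 66118)
(Q + 81039)/(v(x(0, 0), -451) + k(-541)) = (66118 + 81039)/((153846 - 462*(-451) - 333*(-15) - 451*(-15)) + 328) = 147157/((153846 + 208362 + 4995 + 6765) + 328) = 147157/(373968 + 328) = 147157/374296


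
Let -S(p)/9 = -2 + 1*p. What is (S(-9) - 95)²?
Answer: 16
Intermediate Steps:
S(p) = 18 - 9*p (S(p) = -9*(-2 + 1*p) = -9*(-2 + p) = 18 - 9*p)
(S(-9) - 95)² = ((18 - 9*(-9)) - 95)² = ((18 + 81) - 95)² = (99 - 95)² = 4² = 16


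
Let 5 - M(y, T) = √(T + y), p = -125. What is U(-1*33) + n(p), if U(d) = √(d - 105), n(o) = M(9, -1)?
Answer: 5 - 2*√2 + I*√138 ≈ 2.1716 + 11.747*I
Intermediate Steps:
M(y, T) = 5 - √(T + y)
n(o) = 5 - 2*√2 (n(o) = 5 - √(-1 + 9) = 5 - √8 = 5 - 2*√2)
U(d) = √(-105 + d)
U(-1*33) + n(p) = √(-105 - 1*33) + (5 - 2*√2) = √(-105 - 33) + (5 - 2*√2) = √(-138) + (5 - 2*√2) = I*√138 + (5 - 2*√2) = 5 - 2*√2 + I*√138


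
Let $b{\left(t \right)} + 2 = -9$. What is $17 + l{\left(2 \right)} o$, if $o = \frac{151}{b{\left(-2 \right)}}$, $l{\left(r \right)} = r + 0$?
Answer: $- \frac{115}{11} \approx -10.455$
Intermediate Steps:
$b{\left(t \right)} = -11$ ($b{\left(t \right)} = -2 - 9 = -11$)
$l{\left(r \right)} = r$
$o = - \frac{151}{11}$ ($o = \frac{151}{-11} = 151 \left(- \frac{1}{11}\right) = - \frac{151}{11} \approx -13.727$)
$17 + l{\left(2 \right)} o = 17 + 2 \left(- \frac{151}{11}\right) = 17 - \frac{302}{11} = - \frac{115}{11}$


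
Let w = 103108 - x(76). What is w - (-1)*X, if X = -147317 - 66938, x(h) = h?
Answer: -111223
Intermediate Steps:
X = -214255
w = 103032 (w = 103108 - 1*76 = 103108 - 76 = 103032)
w - (-1)*X = 103032 - (-1)*(-214255) = 103032 - 1*214255 = 103032 - 214255 = -111223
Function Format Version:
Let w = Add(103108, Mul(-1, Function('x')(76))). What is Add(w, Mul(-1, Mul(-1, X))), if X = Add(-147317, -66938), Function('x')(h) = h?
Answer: -111223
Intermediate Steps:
X = -214255
w = 103032 (w = Add(103108, Mul(-1, 76)) = Add(103108, -76) = 103032)
Add(w, Mul(-1, Mul(-1, X))) = Add(103032, Mul(-1, Mul(-1, -214255))) = Add(103032, Mul(-1, 214255)) = Add(103032, -214255) = -111223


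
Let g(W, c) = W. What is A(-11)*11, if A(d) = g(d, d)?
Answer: -121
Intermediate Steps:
A(d) = d
A(-11)*11 = -11*11 = -121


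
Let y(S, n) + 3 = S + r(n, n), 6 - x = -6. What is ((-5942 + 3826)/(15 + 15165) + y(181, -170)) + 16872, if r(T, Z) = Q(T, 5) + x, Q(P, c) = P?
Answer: 2787157/165 ≈ 16892.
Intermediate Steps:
x = 12 (x = 6 - 1*(-6) = 6 + 6 = 12)
r(T, Z) = 12 + T (r(T, Z) = T + 12 = 12 + T)
y(S, n) = 9 + S + n (y(S, n) = -3 + (S + (12 + n)) = -3 + (12 + S + n) = 9 + S + n)
((-5942 + 3826)/(15 + 15165) + y(181, -170)) + 16872 = ((-5942 + 3826)/(15 + 15165) + (9 + 181 - 170)) + 16872 = (-2116/15180 + 20) + 16872 = (-2116*1/15180 + 20) + 16872 = (-23/165 + 20) + 16872 = 3277/165 + 16872 = 2787157/165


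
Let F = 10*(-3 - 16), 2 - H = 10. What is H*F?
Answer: 1520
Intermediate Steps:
H = -8 (H = 2 - 1*10 = 2 - 10 = -8)
F = -190 (F = 10*(-19) = -190)
H*F = -8*(-190) = 1520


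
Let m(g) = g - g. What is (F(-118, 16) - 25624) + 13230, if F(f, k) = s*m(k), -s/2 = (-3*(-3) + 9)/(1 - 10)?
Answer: -12394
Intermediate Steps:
m(g) = 0
s = 4 (s = -2*(-3*(-3) + 9)/(1 - 10) = -2*(9 + 9)/(-9) = -36*(-1)/9 = -2*(-2) = 4)
F(f, k) = 0 (F(f, k) = 4*0 = 0)
(F(-118, 16) - 25624) + 13230 = (0 - 25624) + 13230 = -25624 + 13230 = -12394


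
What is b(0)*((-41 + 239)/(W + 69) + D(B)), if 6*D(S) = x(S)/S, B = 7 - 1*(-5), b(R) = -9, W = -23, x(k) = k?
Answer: -1851/46 ≈ -40.239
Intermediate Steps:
B = 12 (B = 7 + 5 = 12)
D(S) = ⅙ (D(S) = (S/S)/6 = (⅙)*1 = ⅙)
b(0)*((-41 + 239)/(W + 69) + D(B)) = -9*((-41 + 239)/(-23 + 69) + ⅙) = -9*(198/46 + ⅙) = -9*(198*(1/46) + ⅙) = -9*(99/23 + ⅙) = -9*617/138 = -1851/46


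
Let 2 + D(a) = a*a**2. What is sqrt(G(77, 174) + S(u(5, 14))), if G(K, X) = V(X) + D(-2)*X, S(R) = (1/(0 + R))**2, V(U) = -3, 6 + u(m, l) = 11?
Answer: I*sqrt(43574)/5 ≈ 41.749*I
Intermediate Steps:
D(a) = -2 + a**3 (D(a) = -2 + a*a**2 = -2 + a**3)
u(m, l) = 5 (u(m, l) = -6 + 11 = 5)
S(R) = R**(-2) (S(R) = (1/R)**2 = R**(-2))
G(K, X) = -3 - 10*X (G(K, X) = -3 + (-2 + (-2)**3)*X = -3 + (-2 - 8)*X = -3 - 10*X)
sqrt(G(77, 174) + S(u(5, 14))) = sqrt((-3 - 10*174) + 5**(-2)) = sqrt((-3 - 1740) + 1/25) = sqrt(-1743 + 1/25) = sqrt(-43574/25) = I*sqrt(43574)/5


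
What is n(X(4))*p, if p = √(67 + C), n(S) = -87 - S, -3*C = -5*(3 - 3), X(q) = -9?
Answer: -78*√67 ≈ -638.46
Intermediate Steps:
C = 0 (C = -(-5)*(3 - 3)/3 = -(-5)*0/3 = -⅓*0 = 0)
p = √67 (p = √(67 + 0) = √67 ≈ 8.1853)
n(X(4))*p = (-87 - 1*(-9))*√67 = (-87 + 9)*√67 = -78*√67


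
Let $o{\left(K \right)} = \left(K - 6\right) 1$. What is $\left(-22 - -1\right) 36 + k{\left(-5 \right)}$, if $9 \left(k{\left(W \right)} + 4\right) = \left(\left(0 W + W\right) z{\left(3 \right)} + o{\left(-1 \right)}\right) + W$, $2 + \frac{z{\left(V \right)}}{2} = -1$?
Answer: $-758$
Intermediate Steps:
$z{\left(V \right)} = -6$ ($z{\left(V \right)} = -4 + 2 \left(-1\right) = -4 - 2 = -6$)
$o{\left(K \right)} = -6 + K$ ($o{\left(K \right)} = \left(K - 6\right) 1 = \left(-6 + K\right) 1 = -6 + K$)
$k{\left(W \right)} = - \frac{43}{9} - \frac{5 W}{9}$ ($k{\left(W \right)} = -4 + \frac{\left(\left(0 W + W\right) \left(-6\right) - 7\right) + W}{9} = -4 + \frac{\left(\left(0 + W\right) \left(-6\right) - 7\right) + W}{9} = -4 + \frac{\left(W \left(-6\right) - 7\right) + W}{9} = -4 + \frac{\left(- 6 W - 7\right) + W}{9} = -4 + \frac{\left(-7 - 6 W\right) + W}{9} = -4 + \frac{-7 - 5 W}{9} = -4 - \left(\frac{7}{9} + \frac{5 W}{9}\right) = - \frac{43}{9} - \frac{5 W}{9}$)
$\left(-22 - -1\right) 36 + k{\left(-5 \right)} = \left(-22 - -1\right) 36 - 2 = \left(-22 + 1\right) 36 + \left(- \frac{43}{9} + \frac{25}{9}\right) = \left(-21\right) 36 - 2 = -756 - 2 = -758$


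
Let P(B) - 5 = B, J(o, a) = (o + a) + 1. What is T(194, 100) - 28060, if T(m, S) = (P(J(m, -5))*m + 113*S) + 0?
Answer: 21070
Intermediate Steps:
J(o, a) = 1 + a + o (J(o, a) = (a + o) + 1 = 1 + a + o)
P(B) = 5 + B
T(m, S) = 113*S + m*(1 + m) (T(m, S) = ((5 + (1 - 5 + m))*m + 113*S) + 0 = ((5 + (-4 + m))*m + 113*S) + 0 = ((1 + m)*m + 113*S) + 0 = (m*(1 + m) + 113*S) + 0 = (113*S + m*(1 + m)) + 0 = 113*S + m*(1 + m))
T(194, 100) - 28060 = (113*100 + 194*(1 + 194)) - 28060 = (11300 + 194*195) - 28060 = (11300 + 37830) - 28060 = 49130 - 28060 = 21070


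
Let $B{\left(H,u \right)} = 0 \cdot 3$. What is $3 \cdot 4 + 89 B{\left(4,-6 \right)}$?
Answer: $12$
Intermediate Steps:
$B{\left(H,u \right)} = 0$
$3 \cdot 4 + 89 B{\left(4,-6 \right)} = 3 \cdot 4 + 89 \cdot 0 = 12 + 0 = 12$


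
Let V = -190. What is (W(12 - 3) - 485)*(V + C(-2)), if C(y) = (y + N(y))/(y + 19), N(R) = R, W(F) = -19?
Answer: 1629936/17 ≈ 95879.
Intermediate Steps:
C(y) = 2*y/(19 + y) (C(y) = (y + y)/(y + 19) = (2*y)/(19 + y) = 2*y/(19 + y))
(W(12 - 3) - 485)*(V + C(-2)) = (-19 - 485)*(-190 + 2*(-2)/(19 - 2)) = -504*(-190 + 2*(-2)/17) = -504*(-190 + 2*(-2)*(1/17)) = -504*(-190 - 4/17) = -504*(-3234/17) = 1629936/17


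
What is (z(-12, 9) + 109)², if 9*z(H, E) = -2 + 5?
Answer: 107584/9 ≈ 11954.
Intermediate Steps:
z(H, E) = ⅓ (z(H, E) = (-2 + 5)/9 = (⅑)*3 = ⅓)
(z(-12, 9) + 109)² = (⅓ + 109)² = (328/3)² = 107584/9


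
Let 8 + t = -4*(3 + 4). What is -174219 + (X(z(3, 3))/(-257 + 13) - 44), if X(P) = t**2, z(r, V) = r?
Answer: -10630367/61 ≈ -1.7427e+5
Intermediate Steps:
t = -36 (t = -8 - 4*(3 + 4) = -8 - 4*7 = -8 - 28 = -36)
X(P) = 1296 (X(P) = (-36)**2 = 1296)
-174219 + (X(z(3, 3))/(-257 + 13) - 44) = -174219 + (1296/(-257 + 13) - 44) = -174219 + (1296/(-244) - 44) = -174219 + (1296*(-1/244) - 44) = -174219 + (-324/61 - 44) = -174219 - 3008/61 = -10630367/61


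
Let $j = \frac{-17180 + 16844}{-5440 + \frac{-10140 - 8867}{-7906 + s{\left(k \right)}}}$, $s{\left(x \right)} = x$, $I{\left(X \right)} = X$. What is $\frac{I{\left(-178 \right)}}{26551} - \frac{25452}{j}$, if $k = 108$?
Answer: $- \frac{48731858819695}{118311256} \approx -4.119 \cdot 10^{5}$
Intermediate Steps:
$j = \frac{2620128}{42402113}$ ($j = \frac{-17180 + 16844}{-5440 + \frac{-10140 - 8867}{-7906 + 108}} = - \frac{336}{-5440 - \frac{19007}{-7798}} = - \frac{336}{-5440 - - \frac{19007}{7798}} = - \frac{336}{-5440 + \frac{19007}{7798}} = - \frac{336}{- \frac{42402113}{7798}} = \left(-336\right) \left(- \frac{7798}{42402113}\right) = \frac{2620128}{42402113} \approx 0.061792$)
$\frac{I{\left(-178 \right)}}{26551} - \frac{25452}{j} = - \frac{178}{26551} - \frac{25452}{\frac{2620128}{42402113}} = \left(-178\right) \frac{1}{26551} - \frac{12847840239}{31192} = - \frac{178}{26551} - \frac{12847840239}{31192} = - \frac{48731858819695}{118311256}$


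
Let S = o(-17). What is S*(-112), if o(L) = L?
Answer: 1904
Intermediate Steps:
S = -17
S*(-112) = -17*(-112) = 1904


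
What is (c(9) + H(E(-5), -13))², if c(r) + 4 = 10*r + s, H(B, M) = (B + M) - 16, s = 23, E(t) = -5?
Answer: 5625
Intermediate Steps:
H(B, M) = -16 + B + M
c(r) = 19 + 10*r (c(r) = -4 + (10*r + 23) = -4 + (23 + 10*r) = 19 + 10*r)
(c(9) + H(E(-5), -13))² = ((19 + 10*9) + (-16 - 5 - 13))² = ((19 + 90) - 34)² = (109 - 34)² = 75² = 5625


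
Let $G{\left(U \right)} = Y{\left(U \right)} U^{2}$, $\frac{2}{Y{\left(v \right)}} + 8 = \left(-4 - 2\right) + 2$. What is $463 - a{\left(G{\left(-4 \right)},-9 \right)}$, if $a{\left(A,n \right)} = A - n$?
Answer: $\frac{1370}{3} \approx 456.67$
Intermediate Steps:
$Y{\left(v \right)} = - \frac{1}{6}$ ($Y{\left(v \right)} = \frac{2}{-8 + \left(\left(-4 - 2\right) + 2\right)} = \frac{2}{-8 + \left(-6 + 2\right)} = \frac{2}{-8 - 4} = \frac{2}{-12} = 2 \left(- \frac{1}{12}\right) = - \frac{1}{6}$)
$G{\left(U \right)} = - \frac{U^{2}}{6}$
$463 - a{\left(G{\left(-4 \right)},-9 \right)} = 463 - \left(- \frac{\left(-4\right)^{2}}{6} - -9\right) = 463 - \left(\left(- \frac{1}{6}\right) 16 + 9\right) = 463 - \left(- \frac{8}{3} + 9\right) = 463 - \frac{19}{3} = \frac{1370}{3}$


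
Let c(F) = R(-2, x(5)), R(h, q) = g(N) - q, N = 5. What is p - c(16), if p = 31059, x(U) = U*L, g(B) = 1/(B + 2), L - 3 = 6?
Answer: 217727/7 ≈ 31104.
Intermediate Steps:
L = 9 (L = 3 + 6 = 9)
g(B) = 1/(2 + B)
x(U) = 9*U (x(U) = U*9 = 9*U)
R(h, q) = ⅐ - q (R(h, q) = 1/(2 + 5) - q = 1/7 - q = ⅐ - q)
c(F) = -314/7 (c(F) = ⅐ - 9*5 = ⅐ - 1*45 = ⅐ - 45 = -314/7)
p - c(16) = 31059 - 1*(-314/7) = 31059 + 314/7 = 217727/7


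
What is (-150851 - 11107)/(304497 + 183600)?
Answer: -53986/162699 ≈ -0.33182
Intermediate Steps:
(-150851 - 11107)/(304497 + 183600) = -161958/488097 = -161958*1/488097 = -53986/162699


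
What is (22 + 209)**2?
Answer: 53361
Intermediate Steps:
(22 + 209)**2 = 231**2 = 53361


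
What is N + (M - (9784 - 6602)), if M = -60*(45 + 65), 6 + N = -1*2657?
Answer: -12445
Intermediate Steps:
N = -2663 (N = -6 - 1*2657 = -6 - 2657 = -2663)
M = -6600 (M = -60*110 = -6600)
N + (M - (9784 - 6602)) = -2663 + (-6600 - (9784 - 6602)) = -2663 + (-6600 - 1*3182) = -2663 + (-6600 - 3182) = -2663 - 9782 = -12445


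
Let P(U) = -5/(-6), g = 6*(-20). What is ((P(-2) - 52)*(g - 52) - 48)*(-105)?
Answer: -919030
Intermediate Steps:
g = -120
P(U) = ⅚ (P(U) = -5*(-⅙) = ⅚)
((P(-2) - 52)*(g - 52) - 48)*(-105) = ((⅚ - 52)*(-120 - 52) - 48)*(-105) = (-307/6*(-172) - 48)*(-105) = (26402/3 - 48)*(-105) = (26258/3)*(-105) = -919030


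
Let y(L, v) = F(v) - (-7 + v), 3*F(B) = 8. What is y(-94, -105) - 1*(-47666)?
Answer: 143342/3 ≈ 47781.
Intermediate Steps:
F(B) = 8/3 (F(B) = (1/3)*8 = 8/3)
y(L, v) = 29/3 - v (y(L, v) = 8/3 - (-7 + v) = 8/3 + (7 - v) = 29/3 - v)
y(-94, -105) - 1*(-47666) = (29/3 - 1*(-105)) - 1*(-47666) = (29/3 + 105) + 47666 = 344/3 + 47666 = 143342/3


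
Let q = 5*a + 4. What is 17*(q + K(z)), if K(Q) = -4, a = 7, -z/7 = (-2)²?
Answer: 595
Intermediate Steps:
z = -28 (z = -7*(-2)² = -7*4 = -28)
q = 39 (q = 5*7 + 4 = 35 + 4 = 39)
17*(q + K(z)) = 17*(39 - 4) = 17*35 = 595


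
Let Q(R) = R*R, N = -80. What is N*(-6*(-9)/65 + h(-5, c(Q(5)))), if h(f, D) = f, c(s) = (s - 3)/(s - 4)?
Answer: 4336/13 ≈ 333.54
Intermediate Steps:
Q(R) = R²
c(s) = (-3 + s)/(-4 + s)
N*(-6*(-9)/65 + h(-5, c(Q(5)))) = -80*(-6*(-9)/65 - 5) = -80*(54*(1/65) - 5) = -80*(54/65 - 5) = -80*(-271/65) = 4336/13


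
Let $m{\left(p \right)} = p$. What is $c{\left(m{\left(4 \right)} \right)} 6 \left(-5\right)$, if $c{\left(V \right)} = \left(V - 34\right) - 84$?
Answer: $3420$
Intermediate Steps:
$c{\left(V \right)} = -118 + V$ ($c{\left(V \right)} = \left(-34 + V\right) - 84 = -118 + V$)
$c{\left(m{\left(4 \right)} \right)} 6 \left(-5\right) = \left(-118 + 4\right) 6 \left(-5\right) = \left(-114\right) \left(-30\right) = 3420$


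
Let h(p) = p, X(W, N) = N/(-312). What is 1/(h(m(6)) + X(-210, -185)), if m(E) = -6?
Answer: -312/1687 ≈ -0.18494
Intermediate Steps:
X(W, N) = -N/312 (X(W, N) = N*(-1/312) = -N/312)
1/(h(m(6)) + X(-210, -185)) = 1/(-6 - 1/312*(-185)) = 1/(-6 + 185/312) = 1/(-1687/312) = -312/1687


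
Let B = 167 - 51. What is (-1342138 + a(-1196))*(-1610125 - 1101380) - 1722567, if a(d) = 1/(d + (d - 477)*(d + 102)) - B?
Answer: 6656934560806915893/1829066 ≈ 3.6395e+12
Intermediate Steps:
B = 116
a(d) = -116 + 1/(d + (-477 + d)*(102 + d)) (a(d) = 1/(d + (d - 477)*(d + 102)) - 1*116 = 1/(d + (-477 + d)*(102 + d)) - 116 = -116 + 1/(d + (-477 + d)*(102 + d)))
(-1342138 + a(-1196))*(-1610125 - 1101380) - 1722567 = (-1342138 + (-5643865 - 43384*(-1196) + 116*(-1196)**2)/(48654 - 1*(-1196)**2 + 374*(-1196)))*(-1610125 - 1101380) - 1722567 = (-1342138 + (-5643865 + 51887264 + 116*1430416)/(48654 - 1*1430416 - 447304))*(-2711505) - 1722567 = (-1342138 + (-5643865 + 51887264 + 165928256)/(48654 - 1430416 - 447304))*(-2711505) - 1722567 = (-1342138 + 212171655/(-1829066))*(-2711505) - 1722567 = (-1342138 - 1/1829066*212171655)*(-2711505) - 1722567 = (-1342138 - 212171655/1829066)*(-2711505) - 1722567 = -2455071154763/1829066*(-2711505) - 1722567 = 6656937711495648315/1829066 - 1722567 = 6656934560806915893/1829066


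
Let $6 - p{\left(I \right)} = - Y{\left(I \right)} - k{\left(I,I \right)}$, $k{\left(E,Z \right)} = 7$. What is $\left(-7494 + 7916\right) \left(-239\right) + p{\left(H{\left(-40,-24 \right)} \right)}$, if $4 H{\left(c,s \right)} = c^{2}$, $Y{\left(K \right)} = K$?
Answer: $-100445$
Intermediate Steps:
$H{\left(c,s \right)} = \frac{c^{2}}{4}$
$p{\left(I \right)} = 13 + I$ ($p{\left(I \right)} = 6 - \left(- I - 7\right) = 6 - \left(-7 - I\right) = 6 + \left(7 + I\right) = 13 + I$)
$\left(-7494 + 7916\right) \left(-239\right) + p{\left(H{\left(-40,-24 \right)} \right)} = \left(-7494 + 7916\right) \left(-239\right) + \left(13 + \frac{\left(-40\right)^{2}}{4}\right) = 422 \left(-239\right) + \left(13 + \frac{1}{4} \cdot 1600\right) = -100858 + \left(13 + 400\right) = -100858 + 413 = -100445$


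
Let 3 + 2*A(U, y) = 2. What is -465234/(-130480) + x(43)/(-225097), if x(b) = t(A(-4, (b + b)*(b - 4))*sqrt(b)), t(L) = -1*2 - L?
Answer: 7480217047/2097904040 - sqrt(43)/450194 ≈ 3.5656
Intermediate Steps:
A(U, y) = -1/2 (A(U, y) = -3/2 + (1/2)*2 = -3/2 + 1 = -1/2)
t(L) = -2 - L
x(b) = -2 + sqrt(b)/2 (x(b) = -2 - (-1)*sqrt(b)/2 = -2 + sqrt(b)/2)
-465234/(-130480) + x(43)/(-225097) = -465234/(-130480) + (-2 + sqrt(43)/2)/(-225097) = -465234*(-1/130480) + (-2 + sqrt(43)/2)*(-1/225097) = 33231/9320 + (2/225097 - sqrt(43)/450194) = 7480217047/2097904040 - sqrt(43)/450194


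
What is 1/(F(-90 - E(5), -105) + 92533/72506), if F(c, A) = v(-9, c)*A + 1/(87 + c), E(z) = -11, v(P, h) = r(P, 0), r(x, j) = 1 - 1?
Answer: 41432/58055 ≈ 0.71367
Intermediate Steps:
r(x, j) = 0
v(P, h) = 0
F(c, A) = 1/(87 + c) (F(c, A) = 0*A + 1/(87 + c) = 0 + 1/(87 + c) = 1/(87 + c))
1/(F(-90 - E(5), -105) + 92533/72506) = 1/(1/(87 + (-90 - 1*(-11))) + 92533/72506) = 1/(1/(87 + (-90 + 11)) + 92533*(1/72506)) = 1/(1/(87 - 79) + 13219/10358) = 1/(1/8 + 13219/10358) = 1/(⅛ + 13219/10358) = 1/(58055/41432) = 41432/58055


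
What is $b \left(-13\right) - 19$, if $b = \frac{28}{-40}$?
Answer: $- \frac{99}{10} \approx -9.9$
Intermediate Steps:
$b = - \frac{7}{10}$ ($b = 28 \left(- \frac{1}{40}\right) = - \frac{7}{10} \approx -0.7$)
$b \left(-13\right) - 19 = \left(- \frac{7}{10}\right) \left(-13\right) - 19 = \frac{91}{10} - 19 = - \frac{99}{10}$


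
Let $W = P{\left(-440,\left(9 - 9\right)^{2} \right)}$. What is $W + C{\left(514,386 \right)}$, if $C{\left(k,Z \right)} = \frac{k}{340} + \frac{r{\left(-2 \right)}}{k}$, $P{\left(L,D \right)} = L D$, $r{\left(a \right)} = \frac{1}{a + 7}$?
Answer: $\frac{33033}{21845} \approx 1.5122$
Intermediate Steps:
$r{\left(a \right)} = \frac{1}{7 + a}$
$P{\left(L,D \right)} = D L$
$W = 0$ ($W = \left(9 - 9\right)^{2} \left(-440\right) = 0^{2} \left(-440\right) = 0 \left(-440\right) = 0$)
$C{\left(k,Z \right)} = \frac{1}{5 k} + \frac{k}{340}$ ($C{\left(k,Z \right)} = \frac{k}{340} + \frac{1}{\left(7 - 2\right) k} = k \frac{1}{340} + \frac{1}{5 k} = \frac{k}{340} + \frac{1}{5 k} = \frac{1}{5 k} + \frac{k}{340}$)
$W + C{\left(514,386 \right)} = 0 + \frac{68 + 514^{2}}{340 \cdot 514} = 0 + \frac{1}{340} \cdot \frac{1}{514} \left(68 + 264196\right) = 0 + \frac{1}{340} \cdot \frac{1}{514} \cdot 264264 = 0 + \frac{33033}{21845} = \frac{33033}{21845}$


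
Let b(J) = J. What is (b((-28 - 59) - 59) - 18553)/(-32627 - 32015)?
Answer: 18699/64642 ≈ 0.28927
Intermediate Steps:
(b((-28 - 59) - 59) - 18553)/(-32627 - 32015) = (((-28 - 59) - 59) - 18553)/(-32627 - 32015) = ((-87 - 59) - 18553)/(-64642) = (-146 - 18553)*(-1/64642) = -18699*(-1/64642) = 18699/64642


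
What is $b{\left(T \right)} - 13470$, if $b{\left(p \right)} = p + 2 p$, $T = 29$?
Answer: $-13383$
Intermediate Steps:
$b{\left(p \right)} = 3 p$
$b{\left(T \right)} - 13470 = 3 \cdot 29 - 13470 = 87 - 13470 = -13383$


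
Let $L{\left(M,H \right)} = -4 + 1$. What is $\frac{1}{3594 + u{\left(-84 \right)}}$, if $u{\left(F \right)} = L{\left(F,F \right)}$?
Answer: $\frac{1}{3591} \approx 0.00027847$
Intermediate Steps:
$L{\left(M,H \right)} = -3$
$u{\left(F \right)} = -3$
$\frac{1}{3594 + u{\left(-84 \right)}} = \frac{1}{3594 - 3} = \frac{1}{3591}$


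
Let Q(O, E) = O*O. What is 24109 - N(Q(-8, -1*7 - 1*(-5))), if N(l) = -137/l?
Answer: 1543113/64 ≈ 24111.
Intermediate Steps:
Q(O, E) = O²
24109 - N(Q(-8, -1*7 - 1*(-5))) = 24109 - (-137)/((-8)²) = 24109 - (-137)/64 = 24109 - 1*(-137/64) = 24109 + 137/64 = 1543113/64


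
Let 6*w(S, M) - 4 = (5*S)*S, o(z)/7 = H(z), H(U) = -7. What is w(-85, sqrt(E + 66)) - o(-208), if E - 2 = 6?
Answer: 12141/2 ≈ 6070.5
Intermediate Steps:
E = 8 (E = 2 + 6 = 8)
o(z) = -49 (o(z) = 7*(-7) = -49)
w(S, M) = 2/3 + 5*S**2/6 (w(S, M) = 2/3 + ((5*S)*S)/6 = 2/3 + (5*S**2)/6 = 2/3 + 5*S**2/6)
w(-85, sqrt(E + 66)) - o(-208) = (2/3 + (5/6)*(-85)**2) - 1*(-49) = (2/3 + (5/6)*7225) + 49 = (2/3 + 36125/6) + 49 = 12043/2 + 49 = 12141/2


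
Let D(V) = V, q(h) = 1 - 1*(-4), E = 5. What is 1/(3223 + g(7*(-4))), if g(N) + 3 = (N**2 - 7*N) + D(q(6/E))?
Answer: 1/4205 ≈ 0.00023781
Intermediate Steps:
q(h) = 5 (q(h) = 1 + 4 = 5)
g(N) = 2 + N**2 - 7*N (g(N) = -3 + ((N**2 - 7*N) + 5) = -3 + (5 + N**2 - 7*N) = 2 + N**2 - 7*N)
1/(3223 + g(7*(-4))) = 1/(3223 + (2 + (7*(-4))**2 - 49*(-4))) = 1/(3223 + (2 + (-28)**2 - 7*(-28))) = 1/(3223 + (2 + 784 + 196)) = 1/(3223 + 982) = 1/4205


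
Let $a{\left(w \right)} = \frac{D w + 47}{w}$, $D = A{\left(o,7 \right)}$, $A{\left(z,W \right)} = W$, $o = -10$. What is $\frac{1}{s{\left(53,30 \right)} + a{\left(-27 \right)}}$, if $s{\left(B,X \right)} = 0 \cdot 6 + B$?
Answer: $\frac{27}{1573} \approx 0.017165$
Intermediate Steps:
$D = 7$
$s{\left(B,X \right)} = B$ ($s{\left(B,X \right)} = 0 + B = B$)
$a{\left(w \right)} = \frac{47 + 7 w}{w}$ ($a{\left(w \right)} = \frac{7 w + 47}{w} = \frac{47 + 7 w}{w}$)
$\frac{1}{s{\left(53,30 \right)} + a{\left(-27 \right)}} = \frac{1}{53 + \left(7 + \frac{47}{-27}\right)} = \frac{1}{53 + \left(7 + 47 \left(- \frac{1}{27}\right)\right)} = \frac{1}{53 + \left(7 - \frac{47}{27}\right)} = \frac{1}{53 + \frac{142}{27}} = \frac{1}{\frac{1573}{27}} = \frac{27}{1573}$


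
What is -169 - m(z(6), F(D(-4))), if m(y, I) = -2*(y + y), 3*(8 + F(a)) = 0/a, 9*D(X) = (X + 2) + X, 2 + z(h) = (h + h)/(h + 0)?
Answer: -169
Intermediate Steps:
z(h) = 0 (z(h) = -2 + (h + h)/(h + 0) = -2 + (2*h)/h = -2 + 2 = 0)
D(X) = 2/9 + 2*X/9 (D(X) = ((X + 2) + X)/9 = ((2 + X) + X)/9 = (2 + 2*X)/9 = 2/9 + 2*X/9)
F(a) = -8 (F(a) = -8 + (0/a)/3 = -8 + (1/3)*0 = -8 + 0 = -8)
m(y, I) = -4*y
-169 - m(z(6), F(D(-4))) = -169 - (-4)*0 = -169 - 1*0 = -169 + 0 = -169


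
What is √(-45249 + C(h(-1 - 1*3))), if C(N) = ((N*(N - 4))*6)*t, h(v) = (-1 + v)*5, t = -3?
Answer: I*√58299 ≈ 241.45*I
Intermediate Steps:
h(v) = -5 + 5*v
C(N) = -18*N*(-4 + N) (C(N) = ((N*(N - 4))*6)*(-3) = ((N*(-4 + N))*6)*(-3) = (6*N*(-4 + N))*(-3) = -18*N*(-4 + N))
√(-45249 + C(h(-1 - 1*3))) = √(-45249 + 18*(-5 + 5*(-1 - 1*3))*(4 - (-5 + 5*(-1 - 1*3)))) = √(-45249 + 18*(-5 + 5*(-1 - 3))*(4 - (-5 + 5*(-1 - 3)))) = √(-45249 + 18*(-5 + 5*(-4))*(4 - (-5 + 5*(-4)))) = √(-45249 + 18*(-5 - 20)*(4 - (-5 - 20))) = √(-45249 + 18*(-25)*(4 - 1*(-25))) = √(-45249 + 18*(-25)*(4 + 25)) = √(-45249 + 18*(-25)*29) = √(-45249 - 13050) = √(-58299) = I*√58299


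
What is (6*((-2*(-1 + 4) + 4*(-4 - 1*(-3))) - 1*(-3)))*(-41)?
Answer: 1722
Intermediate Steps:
(6*((-2*(-1 + 4) + 4*(-4 - 1*(-3))) - 1*(-3)))*(-41) = (6*((-2*3 + 4*(-4 + 3)) + 3))*(-41) = (6*((-6 + 4*(-1)) + 3))*(-41) = (6*((-6 - 4) + 3))*(-41) = (6*(-10 + 3))*(-41) = (6*(-7))*(-41) = -42*(-41) = 1722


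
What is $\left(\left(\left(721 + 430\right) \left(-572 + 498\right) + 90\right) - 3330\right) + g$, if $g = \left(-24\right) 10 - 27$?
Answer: $-88681$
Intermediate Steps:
$g = -267$ ($g = -240 - 27 = -267$)
$\left(\left(\left(721 + 430\right) \left(-572 + 498\right) + 90\right) - 3330\right) + g = \left(\left(\left(721 + 430\right) \left(-572 + 498\right) + 90\right) - 3330\right) - 267 = \left(\left(1151 \left(-74\right) + 90\right) - 3330\right) - 267 = \left(\left(-85174 + 90\right) - 3330\right) - 267 = \left(-85084 - 3330\right) - 267 = -88414 - 267 = -88681$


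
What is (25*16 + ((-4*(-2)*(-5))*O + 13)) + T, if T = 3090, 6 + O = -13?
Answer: 4263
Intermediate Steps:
O = -19 (O = -6 - 13 = -19)
(25*16 + ((-4*(-2)*(-5))*O + 13)) + T = (25*16 + ((-4*(-2)*(-5))*(-19) + 13)) + 3090 = (400 + ((8*(-5))*(-19) + 13)) + 3090 = (400 + (-40*(-19) + 13)) + 3090 = (400 + (760 + 13)) + 3090 = (400 + 773) + 3090 = 1173 + 3090 = 4263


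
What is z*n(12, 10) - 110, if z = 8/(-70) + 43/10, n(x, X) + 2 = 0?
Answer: -4143/35 ≈ -118.37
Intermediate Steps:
n(x, X) = -2 (n(x, X) = -2 + 0 = -2)
z = 293/70 (z = 8*(-1/70) + 43*(⅒) = -4/35 + 43/10 = 293/70 ≈ 4.1857)
z*n(12, 10) - 110 = (293/70)*(-2) - 110 = -293/35 - 110 = -4143/35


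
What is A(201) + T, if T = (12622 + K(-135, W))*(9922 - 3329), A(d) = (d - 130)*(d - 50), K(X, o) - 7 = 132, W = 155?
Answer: 84143994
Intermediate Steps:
K(X, o) = 139 (K(X, o) = 7 + 132 = 139)
A(d) = (-130 + d)*(-50 + d)
T = 84133273 (T = (12622 + 139)*(9922 - 3329) = 12761*6593 = 84133273)
A(201) + T = (6500 + 201² - 180*201) + 84133273 = (6500 + 40401 - 36180) + 84133273 = 10721 + 84133273 = 84143994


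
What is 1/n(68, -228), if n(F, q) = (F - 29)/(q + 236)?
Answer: 8/39 ≈ 0.20513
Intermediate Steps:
n(F, q) = (-29 + F)/(236 + q)
1/n(68, -228) = 1/((-29 + 68)/(236 - 228)) = 1/(39/8) = 8/39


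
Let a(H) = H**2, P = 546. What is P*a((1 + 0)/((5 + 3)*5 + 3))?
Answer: 546/1849 ≈ 0.29529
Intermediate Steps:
P*a((1 + 0)/((5 + 3)*5 + 3)) = 546*((1 + 0)/((5 + 3)*5 + 3))**2 = 546*(1/(8*5 + 3))**2 = 546*(1/(40 + 3))**2 = 546*(1/43)**2 = 546*(1/1849) = 546/1849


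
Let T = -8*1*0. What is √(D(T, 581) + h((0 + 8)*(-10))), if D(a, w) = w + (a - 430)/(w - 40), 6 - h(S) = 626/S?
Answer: 127*√4311770/10820 ≈ 24.373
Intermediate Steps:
h(S) = 6 - 626/S
T = 0 (T = -8*0 = 0)
D(a, w) = w + (-430 + a)/(-40 + w)
√(D(T, 581) + h((0 + 8)*(-10))) = √((-430 + 0 + 581² - 40*581)/(-40 + 581) + (6 - 626*(-1/(10*(0 + 8))))) = √((-430 + 0 + 337561 - 23240)/541 + (6 - 626/(8*(-10)))) = √((1/541)*313891 + (6 - 626/(-80))) = √(313891/541 + (6 - 626*(-1/80))) = √(313891/541 + (6 + 313/40)) = √(313891/541 + 553/40) = √(12854813/21640) = 127*√4311770/10820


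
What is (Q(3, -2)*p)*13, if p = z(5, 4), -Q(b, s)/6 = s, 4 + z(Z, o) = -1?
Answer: -780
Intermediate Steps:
z(Z, o) = -5 (z(Z, o) = -4 - 1 = -5)
Q(b, s) = -6*s
p = -5
(Q(3, -2)*p)*13 = (-6*(-2)*(-5))*13 = (12*(-5))*13 = -60*13 = -780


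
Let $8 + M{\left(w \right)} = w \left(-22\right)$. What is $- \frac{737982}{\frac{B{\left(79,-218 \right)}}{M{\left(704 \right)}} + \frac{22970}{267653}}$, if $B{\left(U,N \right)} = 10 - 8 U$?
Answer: $- \frac{218629849959144}{37315949} \approx -5.8589 \cdot 10^{6}$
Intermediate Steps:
$M{\left(w \right)} = -8 - 22 w$ ($M{\left(w \right)} = -8 + w \left(-22\right) = -8 - 22 w$)
$- \frac{737982}{\frac{B{\left(79,-218 \right)}}{M{\left(704 \right)}} + \frac{22970}{267653}} = - \frac{737982}{\frac{10 - 632}{-8 - 15488} + \frac{22970}{267653}} = - \frac{737982}{\frac{10 - 632}{-8 - 15488} + 22970 \cdot \frac{1}{267653}} = - \frac{737982}{- \frac{622}{-15496} + \frac{22970}{267653}} = - \frac{737982}{\left(-622\right) \left(- \frac{1}{15496}\right) + \frac{22970}{267653}} = - \frac{737982}{\frac{311}{7748} + \frac{22970}{267653}} = - \frac{737982}{\frac{261211643}{2073775444}} = \left(-737982\right) \frac{2073775444}{261211643} = - \frac{218629849959144}{37315949}$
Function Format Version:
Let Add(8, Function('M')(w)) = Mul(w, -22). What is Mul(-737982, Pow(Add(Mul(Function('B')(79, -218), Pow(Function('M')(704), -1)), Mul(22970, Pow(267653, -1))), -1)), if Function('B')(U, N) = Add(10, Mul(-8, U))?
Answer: Rational(-218629849959144, 37315949) ≈ -5.8589e+6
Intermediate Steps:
Function('M')(w) = Add(-8, Mul(-22, w)) (Function('M')(w) = Add(-8, Mul(w, -22)) = Add(-8, Mul(-22, w)))
Mul(-737982, Pow(Add(Mul(Function('B')(79, -218), Pow(Function('M')(704), -1)), Mul(22970, Pow(267653, -1))), -1)) = Mul(-737982, Pow(Add(Mul(Add(10, Mul(-8, 79)), Pow(Add(-8, Mul(-22, 704)), -1)), Mul(22970, Pow(267653, -1))), -1)) = Mul(-737982, Pow(Add(Mul(Add(10, -632), Pow(Add(-8, -15488), -1)), Mul(22970, Rational(1, 267653))), -1)) = Mul(-737982, Pow(Add(Mul(-622, Pow(-15496, -1)), Rational(22970, 267653)), -1)) = Mul(-737982, Pow(Add(Mul(-622, Rational(-1, 15496)), Rational(22970, 267653)), -1)) = Mul(-737982, Pow(Add(Rational(311, 7748), Rational(22970, 267653)), -1)) = Mul(-737982, Pow(Rational(261211643, 2073775444), -1)) = Mul(-737982, Rational(2073775444, 261211643)) = Rational(-218629849959144, 37315949)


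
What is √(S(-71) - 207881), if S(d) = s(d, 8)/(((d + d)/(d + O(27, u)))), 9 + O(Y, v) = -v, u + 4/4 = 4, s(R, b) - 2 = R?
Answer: I*√4192525718/142 ≈ 455.98*I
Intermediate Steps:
s(R, b) = 2 + R
u = 3 (u = -1 + 4 = 3)
O(Y, v) = -9 - v
S(d) = (-12 + d)*(2 + d)/(2*d) (S(d) = (2 + d)/(((d + d)/(d + (-9 - 1*3)))) = (2 + d)/(((2*d)/(d + (-9 - 3)))) = (2 + d)/(((2*d)/(d - 12))) = (2 + d)/(((2*d)/(-12 + d))) = (2 + d)/((2*d/(-12 + d))) = (2 + d)*((-12 + d)/(2*d)) = (-12 + d)*(2 + d)/(2*d))
√(S(-71) - 207881) = √((-5 + (½)*(-71) - 12/(-71)) - 207881) = √((-5 - 71/2 - 12*(-1/71)) - 207881) = √((-5 - 71/2 + 12/71) - 207881) = √(-5727/142 - 207881) = √(-29524829/142) = I*√4192525718/142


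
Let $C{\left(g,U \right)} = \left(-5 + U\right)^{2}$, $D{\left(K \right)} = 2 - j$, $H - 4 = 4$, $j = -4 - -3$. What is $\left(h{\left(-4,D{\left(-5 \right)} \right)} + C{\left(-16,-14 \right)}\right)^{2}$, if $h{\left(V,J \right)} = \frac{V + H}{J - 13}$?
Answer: $\frac{3250809}{25} \approx 1.3003 \cdot 10^{5}$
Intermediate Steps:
$j = -1$ ($j = -4 + 3 = -1$)
$H = 8$ ($H = 4 + 4 = 8$)
$D{\left(K \right)} = 3$ ($D{\left(K \right)} = 2 - -1 = 2 + 1 = 3$)
$h{\left(V,J \right)} = \frac{8 + V}{-13 + J}$ ($h{\left(V,J \right)} = \frac{V + 8}{J - 13} = \frac{8 + V}{-13 + J}$)
$\left(h{\left(-4,D{\left(-5 \right)} \right)} + C{\left(-16,-14 \right)}\right)^{2} = \left(\frac{8 - 4}{-13 + 3} + \left(-5 - 14\right)^{2}\right)^{2} = \left(\frac{1}{-10} \cdot 4 + \left(-19\right)^{2}\right)^{2} = \left(\left(- \frac{1}{10}\right) 4 + 361\right)^{2} = \left(- \frac{2}{5} + 361\right)^{2} = \left(\frac{1803}{5}\right)^{2} = \frac{3250809}{25}$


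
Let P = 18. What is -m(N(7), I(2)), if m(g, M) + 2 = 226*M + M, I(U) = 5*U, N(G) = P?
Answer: -2268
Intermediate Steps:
N(G) = 18
m(g, M) = -2 + 227*M (m(g, M) = -2 + (226*M + M) = -2 + 227*M)
-m(N(7), I(2)) = -(-2 + 227*(5*2)) = -(-2 + 227*10) = -(-2 + 2270) = -1*2268 = -2268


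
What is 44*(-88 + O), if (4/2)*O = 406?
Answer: 5060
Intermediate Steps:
O = 203 (O = (1/2)*406 = 203)
44*(-88 + O) = 44*(-88 + 203) = 44*115 = 5060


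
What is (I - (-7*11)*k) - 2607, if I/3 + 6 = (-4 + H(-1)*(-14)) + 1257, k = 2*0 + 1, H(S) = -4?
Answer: 1379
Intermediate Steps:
k = 1 (k = 0 + 1 = 1)
I = 3909 (I = -18 + 3*((-4 - 4*(-14)) + 1257) = -18 + 3*((-4 + 56) + 1257) = -18 + 3*(52 + 1257) = -18 + 3*1309 = -18 + 3927 = 3909)
(I - (-7*11)*k) - 2607 = (3909 - (-7*11)) - 2607 = (3909 - (-77)) - 2607 = (3909 - 1*(-77)) - 2607 = (3909 + 77) - 2607 = 3986 - 2607 = 1379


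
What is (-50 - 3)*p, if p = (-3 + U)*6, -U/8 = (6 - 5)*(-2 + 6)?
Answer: 11130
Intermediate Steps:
U = -32 (U = -8*(6 - 5)*(-2 + 6) = -8*4 = -32)
p = -210 (p = (-3 - 32)*6 = -35*6 = -210)
(-50 - 3)*p = (-50 - 3)*(-210) = -53*(-210) = 11130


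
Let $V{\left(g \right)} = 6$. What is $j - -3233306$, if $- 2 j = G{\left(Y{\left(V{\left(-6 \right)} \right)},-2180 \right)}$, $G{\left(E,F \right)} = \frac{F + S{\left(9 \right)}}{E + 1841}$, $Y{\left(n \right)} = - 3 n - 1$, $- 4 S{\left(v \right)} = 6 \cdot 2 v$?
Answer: $\frac{11782169271}{3644} \approx 3.2333 \cdot 10^{6}$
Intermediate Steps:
$S{\left(v \right)} = - 3 v$ ($S{\left(v \right)} = - \frac{6 \cdot 2 v}{4} = - \frac{12 v}{4} = - 3 v$)
$Y{\left(n \right)} = -1 - 3 n$
$G{\left(E,F \right)} = \frac{-27 + F}{1841 + E}$ ($G{\left(E,F \right)} = \frac{F - 27}{E + 1841} = \frac{F - 27}{1841 + E} = \frac{-27 + F}{1841 + E}$)
$j = \frac{2207}{3644}$ ($j = - \frac{\frac{1}{1841 - 19} \left(-27 - 2180\right)}{2} = - \frac{\frac{1}{1841 - 19} \left(-2207\right)}{2} = - \frac{\frac{1}{1822} \left(-2207\right)}{2} = \left(- \frac{1}{2}\right) \left(- \frac{2207}{1822}\right) = \frac{2207}{3644} \approx 0.60565$)
$j - -3233306 = \frac{2207}{3644} - -3233306 = \frac{2207}{3644} + 3233306 = \frac{11782169271}{3644}$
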